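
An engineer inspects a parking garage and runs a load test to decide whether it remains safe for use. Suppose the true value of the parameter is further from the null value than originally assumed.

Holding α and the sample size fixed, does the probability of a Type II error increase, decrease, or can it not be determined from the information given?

The further the true parameter sits from the null value, the more of the Ha sampling distribution falls in the rejection region.

It decreases.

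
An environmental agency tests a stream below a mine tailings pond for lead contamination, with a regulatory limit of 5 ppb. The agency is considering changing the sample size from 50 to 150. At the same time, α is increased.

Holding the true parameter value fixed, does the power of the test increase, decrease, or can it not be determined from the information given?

It increases.

Increasing n separates the H₀ and Ha sampling distributions, so under Ha fewer outcomes land in the acceptance region. With a larger α the critical value moves toward the center, so more of the Ha sampling distribution lies in the rejection region. Both changes push β in the same direction.
Since power = 1 − β and β decreases, power increases.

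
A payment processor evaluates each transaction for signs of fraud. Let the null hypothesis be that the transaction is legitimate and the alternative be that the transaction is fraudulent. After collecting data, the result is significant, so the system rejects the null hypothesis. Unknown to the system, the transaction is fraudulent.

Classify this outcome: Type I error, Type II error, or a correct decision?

No error (correct decision).

The test rejected a false H₀ — the decision matches the true state.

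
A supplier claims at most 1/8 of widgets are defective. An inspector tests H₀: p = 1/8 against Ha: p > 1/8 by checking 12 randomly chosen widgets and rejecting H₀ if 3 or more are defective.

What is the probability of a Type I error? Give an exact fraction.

12506902185/68719476736

Under H₀, X ~ Binomial(12, 1/8); the Type I error rate is P(X ≥ 3).
Via the complement, α = 1 − Σ_{j=0}^{2} C(12,j)(1/8)^j(7/8)^{12-j} = 12506902185/68719476736.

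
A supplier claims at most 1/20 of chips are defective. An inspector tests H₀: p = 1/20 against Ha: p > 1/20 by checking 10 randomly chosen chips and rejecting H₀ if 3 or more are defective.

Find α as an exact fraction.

α = P(reject H₀ | H₀ true) = P(X ≥ 3 | p = 1/20), X ~ Binomial(10, 1/20).
Via the complement, α = 1 − Σ_{j=0}^{2} C(10,j)(1/20)^j(19/20)^{10-j} = 29449106891/2560000000000.

29449106891/2560000000000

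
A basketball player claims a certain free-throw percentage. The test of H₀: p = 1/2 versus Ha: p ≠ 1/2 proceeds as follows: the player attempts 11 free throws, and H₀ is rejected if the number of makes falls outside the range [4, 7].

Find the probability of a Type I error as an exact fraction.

29/128

The significance level is the null-hypothesis probability of the rejection region {≤3} ∪ {≥8}.
Each tail has probability (1 + 11 + 55 + 165)/2048; doubling gives α = 464/2048 = 29/128.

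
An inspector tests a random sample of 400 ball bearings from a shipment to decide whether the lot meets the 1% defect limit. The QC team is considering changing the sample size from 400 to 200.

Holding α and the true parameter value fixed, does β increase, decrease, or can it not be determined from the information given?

With less data the test statistic is noisier; under Ha, more outcomes land inside the acceptance region.

It increases.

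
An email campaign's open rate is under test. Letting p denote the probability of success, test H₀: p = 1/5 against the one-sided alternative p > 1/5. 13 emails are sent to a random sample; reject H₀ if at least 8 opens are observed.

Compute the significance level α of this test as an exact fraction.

1520533/1220703125

The Type I error probability is α = P(K ≥ 8) computed under H₀, where K ~ Binomial(13, 1/5).
Adding the binomial terms for j = 8 through 13 with p = 1/5 yields 1520533/1220703125.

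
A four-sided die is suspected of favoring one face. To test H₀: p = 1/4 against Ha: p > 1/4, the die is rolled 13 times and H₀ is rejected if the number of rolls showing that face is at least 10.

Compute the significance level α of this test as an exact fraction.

529/4194304

α = P(reject H₀ | H₀ true) = P(K ≥ 10 | p = 1/4), with K ~ Binomial(13, 1/4).
P(K ≥ 10) = Σ_{j=10}^{13} C(13,j)·(1/4)^j·(3/4)^{13-j} = 529/4194304.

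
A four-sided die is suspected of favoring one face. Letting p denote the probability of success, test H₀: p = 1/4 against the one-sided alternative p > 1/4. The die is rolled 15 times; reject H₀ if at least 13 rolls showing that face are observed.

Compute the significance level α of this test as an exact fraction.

991/1073741824

Under H₀, S ~ Binomial(15, 1/4), and α = P(S ≥ 13).
Summing C(15,j)(1/4)^j(3/4)^{15−j} for j = 13,…,15 gives 991/1073741824.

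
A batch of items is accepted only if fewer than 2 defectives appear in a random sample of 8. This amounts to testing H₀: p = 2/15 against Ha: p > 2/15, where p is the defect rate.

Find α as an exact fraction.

743183632/2562890625

α = P(reject H₀ | H₀ true) = P(S ≥ 2 | p = 2/15), S ~ Binomial(8, 2/15).
α = 1 − P(S ≤ 1) = 1 − 1819706993/2562890625 = 743183632/2562890625.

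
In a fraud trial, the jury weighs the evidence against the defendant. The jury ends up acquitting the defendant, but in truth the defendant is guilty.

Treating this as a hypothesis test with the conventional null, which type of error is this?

Type II error

The null hypothesis here is that the defendant is innocent.
'Acquitting the defendant' corresponds to failing to reject H₀.
H₀ was not rejected but H₀ is false — a Type II error (false negative).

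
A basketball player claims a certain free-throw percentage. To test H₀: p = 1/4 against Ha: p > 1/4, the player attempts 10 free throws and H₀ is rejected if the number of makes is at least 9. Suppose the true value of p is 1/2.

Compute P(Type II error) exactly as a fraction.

1013/1024

Under the alternative p = 1/2, K ~ Binomial(10, 1/2); β is the probability the test does not reject, P(K < 9).
Summing C(10,j)·(1/2)^j·(1/2)^{10-j} for j = 0..8 gives 1013/1024.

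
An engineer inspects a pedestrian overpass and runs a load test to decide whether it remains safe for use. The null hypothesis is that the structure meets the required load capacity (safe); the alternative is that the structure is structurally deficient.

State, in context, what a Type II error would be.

A Type II error would mean concluding that the structure meets the required load capacity (safe) (or at least failing to establish that the structure is structurally deficient) when in fact the structure is structurally deficient.

A Type II error is failing to reject H₀ when H₀ is false.
Here that means keeping the structure open when actually the structure is structurally deficient.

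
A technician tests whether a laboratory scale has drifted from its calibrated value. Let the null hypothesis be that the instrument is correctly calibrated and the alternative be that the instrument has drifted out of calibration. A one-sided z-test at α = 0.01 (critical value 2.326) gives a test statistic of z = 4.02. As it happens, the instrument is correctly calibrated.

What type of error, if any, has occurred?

Since z = 4.02 > z* = 2.326, H₀ is rejected.
H₀ is true (actually the instrument is correctly calibrated).
Rejecting a true H₀ is a Type I error.

Type I error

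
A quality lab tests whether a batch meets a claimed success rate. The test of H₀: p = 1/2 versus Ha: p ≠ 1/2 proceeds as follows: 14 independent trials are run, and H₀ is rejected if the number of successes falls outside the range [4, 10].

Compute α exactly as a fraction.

235/4096

α = P(X ≤ 3 or X ≥ 11 | p = 1/2), X ~ Binomial(14, 1/2).
Each tail has probability (1 + 14 + 91 + 364)/16384; doubling gives α = 940/16384 = 235/4096.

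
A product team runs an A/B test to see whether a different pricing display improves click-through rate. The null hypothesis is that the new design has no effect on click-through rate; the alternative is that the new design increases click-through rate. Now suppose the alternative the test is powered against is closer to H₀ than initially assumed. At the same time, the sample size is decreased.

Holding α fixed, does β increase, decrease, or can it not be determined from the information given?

A smaller departure from H₀ means the test statistic under Ha is distributed closer to where it would be under H₀; rejection becomes less likely. Reducing n widens both sampling distributions, so the test has less ability to distinguish Ha from H₀. Both changes push β in the same direction.

It increases.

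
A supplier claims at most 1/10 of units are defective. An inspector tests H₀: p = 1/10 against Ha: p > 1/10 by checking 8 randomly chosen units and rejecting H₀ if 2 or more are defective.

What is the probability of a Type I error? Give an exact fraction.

The significance level is the probability, assuming p = 1/10, of seeing 2 or more defectives in 8 draws.
Via the complement, α = 1 − Σ_{j=0}^{1} C(8,j)(1/10)^j(9/10)^{8-j} = 18689527/100000000.

18689527/100000000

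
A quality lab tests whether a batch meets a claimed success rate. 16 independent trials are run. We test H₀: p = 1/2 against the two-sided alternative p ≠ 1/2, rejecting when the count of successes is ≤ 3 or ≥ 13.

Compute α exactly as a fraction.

Under H₀, Y ~ Binomial(16, 1/2); α is the probability of landing in either tail, P(Y ≤ 3) + P(Y ≥ 13).
By symmetry, α = 2·P(Y ≤ 3) = 2·(1 + 16 + 120 + 560)/65536 = 1394/65536 = 697/32768.

697/32768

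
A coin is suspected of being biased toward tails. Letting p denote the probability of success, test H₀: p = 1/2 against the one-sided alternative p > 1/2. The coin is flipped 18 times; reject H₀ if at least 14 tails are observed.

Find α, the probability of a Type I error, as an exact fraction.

253/16384

The Type I error probability is α = P(X ≥ 14) computed under H₀, where X ~ Binomial(18, 1/2).
P(X ≥ 14) = [C(18,14) + C(18,15) + C(18,16) + C(18,17) + C(18,18)] / 2^18 = (3060 + 816 + 153 + 18 + 1) / 262144 = 4048/262144 = 253/16384.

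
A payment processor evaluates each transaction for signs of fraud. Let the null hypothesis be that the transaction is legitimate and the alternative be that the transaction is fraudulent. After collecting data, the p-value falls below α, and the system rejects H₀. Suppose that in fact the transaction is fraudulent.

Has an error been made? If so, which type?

The test rejected a false H₀ — the decision matches the true state.

Neither — the decision is correct.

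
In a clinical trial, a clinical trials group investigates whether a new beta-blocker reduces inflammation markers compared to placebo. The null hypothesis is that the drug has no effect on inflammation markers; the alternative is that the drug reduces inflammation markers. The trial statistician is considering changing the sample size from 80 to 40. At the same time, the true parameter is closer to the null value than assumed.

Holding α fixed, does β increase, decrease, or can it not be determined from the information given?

It increases.

A smaller sample increases the standard error, so the sampling distributions under H₀ and Ha overlap more. When the true parameter is near the null value, the test has a harder time distinguishing Ha from H₀. Both changes push β in the same direction.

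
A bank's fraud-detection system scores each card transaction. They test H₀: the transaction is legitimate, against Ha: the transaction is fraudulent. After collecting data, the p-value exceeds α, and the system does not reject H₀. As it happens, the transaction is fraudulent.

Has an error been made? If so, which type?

H₀ was not rejected, but H₀ is actually false.
Failing to reject a false null hypothesis is a Type II error (false negative).

Type II error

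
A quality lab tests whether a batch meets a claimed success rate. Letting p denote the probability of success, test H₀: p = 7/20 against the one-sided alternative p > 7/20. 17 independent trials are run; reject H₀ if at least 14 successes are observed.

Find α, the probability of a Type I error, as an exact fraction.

The Type I error probability is α = P(K ≥ 14) computed under H₀, where K ~ Binomial(17, 7/20).
Adding the binomial terms for j = 14 through 17 with p = 7/20 yields 56496660191394549/655360000000000000000.

56496660191394549/655360000000000000000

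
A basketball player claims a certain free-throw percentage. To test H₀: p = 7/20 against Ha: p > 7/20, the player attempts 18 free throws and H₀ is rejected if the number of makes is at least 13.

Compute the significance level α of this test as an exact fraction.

94232010575926496497/65536000000000000000000

Under H₀, X ~ Binomial(18, 7/20), and α = P(X ≥ 13).
Adding the binomial terms for j = 13 through 18 with p = 7/20 yields 94232010575926496497/65536000000000000000000.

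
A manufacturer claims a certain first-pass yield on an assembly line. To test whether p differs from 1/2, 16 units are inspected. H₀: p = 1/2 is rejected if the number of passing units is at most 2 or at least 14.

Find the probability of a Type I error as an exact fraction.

The significance level is the null-hypothesis probability of the rejection region {≤2} ∪ {≥14}.
By symmetry, α = 2·P(K ≤ 2) = 2·(1 + 16 + 120)/65536 = 274/65536 = 137/32768.

137/32768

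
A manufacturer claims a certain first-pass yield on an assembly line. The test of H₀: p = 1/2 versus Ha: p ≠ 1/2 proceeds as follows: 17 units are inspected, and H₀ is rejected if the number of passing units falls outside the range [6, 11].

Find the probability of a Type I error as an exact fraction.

4701/32768

Under H₀, X ~ Binomial(17, 1/2); α is the probability of landing in either tail, P(X ≤ 5) + P(X ≥ 12).
Each tail has probability (1 + 17 + 136 + 680 + 2380 + 6188)/131072; doubling gives α = 18804/131072 = 4701/32768.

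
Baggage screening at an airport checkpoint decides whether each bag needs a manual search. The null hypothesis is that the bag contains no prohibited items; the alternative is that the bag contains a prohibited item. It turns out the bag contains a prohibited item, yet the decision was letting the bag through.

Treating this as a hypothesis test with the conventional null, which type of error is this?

Type II error

'Letting the bag through' corresponds to failing to reject H₀.
H₀ was not rejected but H₀ is false — a Type II error (false negative).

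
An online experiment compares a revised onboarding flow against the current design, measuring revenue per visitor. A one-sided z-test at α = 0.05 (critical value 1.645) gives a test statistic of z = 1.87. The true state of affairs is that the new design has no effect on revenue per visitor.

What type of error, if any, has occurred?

Type I error

The conventional null hypothesis is that the new design has no effect on revenue per visitor.
Since z = 1.87 > z* = 1.645, H₀ is rejected.
H₀ is true (actually the new design has no effect on revenue per visitor).
Rejecting a true H₀ is a Type I error.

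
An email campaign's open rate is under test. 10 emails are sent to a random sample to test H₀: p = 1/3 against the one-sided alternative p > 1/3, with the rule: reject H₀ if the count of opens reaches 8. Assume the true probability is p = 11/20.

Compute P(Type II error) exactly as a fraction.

2305127290491/2560000000000

A Type II error is failing to reject when Ha holds: with p = 11/20, β = P(K ≤ 7).
Equivalently, β = 1 − P(K ≥ 8) = 2305127290491/2560000000000.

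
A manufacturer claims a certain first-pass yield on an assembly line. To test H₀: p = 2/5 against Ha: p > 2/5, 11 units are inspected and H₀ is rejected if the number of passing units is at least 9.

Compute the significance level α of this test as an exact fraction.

57856/9765625

α = P(reject H₀ | H₀ true) = P(K ≥ 9 | p = 2/5), with K ~ Binomial(11, 2/5).
P(K ≥ 9) = Σ_{j=9}^{11} C(11,j)·(2/5)^j·(3/5)^{11-j} = 57856/9765625.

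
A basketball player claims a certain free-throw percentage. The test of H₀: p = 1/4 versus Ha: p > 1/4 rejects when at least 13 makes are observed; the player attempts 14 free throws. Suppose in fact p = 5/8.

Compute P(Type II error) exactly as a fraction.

4340673464229/4398046511104

A Type II error is failing to reject when Ha holds: with p = 5/8, β = P(X ≤ 12).
Summing C(14,j)·(5/8)^j·(3/8)^{14-j} for j = 0..12 gives 4340673464229/4398046511104.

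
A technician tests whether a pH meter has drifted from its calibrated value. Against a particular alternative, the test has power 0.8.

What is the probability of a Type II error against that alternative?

Power = 1 − β, so β = 1 − 0.8 = 0.2.

0.2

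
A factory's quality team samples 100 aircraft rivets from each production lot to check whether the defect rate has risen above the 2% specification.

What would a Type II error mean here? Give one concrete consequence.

A Type II error would mean concluding that the lot's defect rate is 2% (within specification) (or at least failing to establish that the lot's defect rate exceeds 2%) when in fact the lot's defect rate exceeds 2%. Consequence: defective units reach the field, triggering recalls or failures.

With the conventional null hypothesis that the lot's defect rate is 2% (within specification):
A Type II error is failing to reject H₀ when H₀ is false.
Here that means accepting the lot and shipping it when actually the lot's defect rate exceeds 2%.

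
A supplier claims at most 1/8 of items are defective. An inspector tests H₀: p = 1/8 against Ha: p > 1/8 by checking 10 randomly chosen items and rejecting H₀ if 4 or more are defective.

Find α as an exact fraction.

7372325/268435456

The significance level is the probability, assuming p = 1/8, of seeing 4 or more defectives in 10 draws.
Via the complement, α = 1 − Σ_{j=0}^{3} C(10,j)(1/8)^j(7/8)^{10-j} = 7372325/268435456.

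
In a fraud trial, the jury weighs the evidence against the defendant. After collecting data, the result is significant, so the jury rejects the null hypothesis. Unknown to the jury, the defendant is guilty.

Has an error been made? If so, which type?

No error — this is a correct decision.

The conventional null hypothesis here is that the defendant is innocent.
The test rejected a false H₀ — the decision matches the true state.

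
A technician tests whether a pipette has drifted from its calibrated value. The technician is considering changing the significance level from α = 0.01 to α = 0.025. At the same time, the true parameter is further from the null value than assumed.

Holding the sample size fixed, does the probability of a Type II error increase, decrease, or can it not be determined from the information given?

With a larger α the critical value moves toward the center, so more of the Ha sampling distribution lies in the rejection region. A larger true effect moves the Ha sampling distribution further from the H₀ critical value, making rejection more likely when Ha is true. Both changes push β in the same direction.

It decreases.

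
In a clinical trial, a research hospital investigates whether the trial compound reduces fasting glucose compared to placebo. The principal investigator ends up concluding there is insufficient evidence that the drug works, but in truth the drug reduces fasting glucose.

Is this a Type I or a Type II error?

Type II error

The null hypothesis here is that the drug has no effect on fasting glucose.
'Concluding there is insufficient evidence that the drug works' corresponds to failing to reject H₀.
H₀ was not rejected but H₀ is false — a Type II error (false negative).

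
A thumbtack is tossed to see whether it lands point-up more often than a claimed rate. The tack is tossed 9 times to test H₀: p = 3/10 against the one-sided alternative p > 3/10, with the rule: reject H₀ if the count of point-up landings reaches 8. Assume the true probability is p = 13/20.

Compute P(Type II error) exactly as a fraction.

112501116301/128000000000

β = P(fail to reject H₀ | Ha true) = P(X ≤ 7 | p = 13/20), X ~ Binomial(9, 13/20).
Adding the binomial probabilities P(X=0)+…+P(X=7) at p = 13/20 gives 112501116301/128000000000.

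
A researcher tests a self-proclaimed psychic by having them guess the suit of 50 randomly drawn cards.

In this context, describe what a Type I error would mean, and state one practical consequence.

A Type I error would mean concluding that the subject performs better than chance when in fact the subject is guessing at random (p = 1/4). Consequence: a lucky guesser is credited with psychic ability.

With the conventional null hypothesis that the subject is guessing at random (p = 1/4):
A Type I error is rejecting H₀ when H₀ is true.
Here that means concluding the subject has some ability beyond chance when actually the subject is guessing at random (p = 1/4).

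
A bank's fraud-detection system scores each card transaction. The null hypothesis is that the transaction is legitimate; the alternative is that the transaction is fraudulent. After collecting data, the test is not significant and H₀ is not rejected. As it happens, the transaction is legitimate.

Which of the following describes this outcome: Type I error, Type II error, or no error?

Neither — the decision is correct.

The test retained a true H₀ — the decision matches the true state.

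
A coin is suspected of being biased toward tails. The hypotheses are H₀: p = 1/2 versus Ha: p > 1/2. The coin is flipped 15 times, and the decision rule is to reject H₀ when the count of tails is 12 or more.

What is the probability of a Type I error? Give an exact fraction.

α = P(reject H₀ | H₀ true) = P(Y ≥ 12 | p = 1/2), with Y ~ Binomial(15, 1/2).
P(Y ≥ 12) = [C(15,12) + C(15,13) + C(15,14) + C(15,15)] / 2^15 = (455 + 105 + 15 + 1) / 32768 = 576/32768 = 9/512.

9/512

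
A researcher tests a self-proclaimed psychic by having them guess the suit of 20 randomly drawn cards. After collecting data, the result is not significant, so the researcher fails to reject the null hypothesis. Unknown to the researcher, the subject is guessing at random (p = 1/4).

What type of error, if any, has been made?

Neither — the decision is correct.

The conventional null hypothesis here is that the subject is guessing at random (p = 1/4).
The test retained a true H₀ — the decision matches the true state.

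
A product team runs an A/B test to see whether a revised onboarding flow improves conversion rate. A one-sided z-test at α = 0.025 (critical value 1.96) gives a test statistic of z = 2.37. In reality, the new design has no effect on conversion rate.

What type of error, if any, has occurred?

Type I error

The conventional null hypothesis is that the new design has no effect on conversion rate.
Since z = 2.37 > z* = 1.96, H₀ is rejected.
H₀ is true (actually the new design has no effect on conversion rate).
Rejecting a true H₀ is a Type I error.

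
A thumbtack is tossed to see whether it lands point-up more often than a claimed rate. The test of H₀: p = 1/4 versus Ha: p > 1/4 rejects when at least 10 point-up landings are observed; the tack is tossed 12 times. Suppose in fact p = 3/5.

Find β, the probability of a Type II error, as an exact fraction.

44753744/48828125

Under the alternative p = 3/5, K ~ Binomial(12, 3/5); β is the probability the test does not reject, P(K < 10).
Summing C(12,j)·(3/5)^j·(2/5)^{12-j} for j = 0..9 gives 44753744/48828125.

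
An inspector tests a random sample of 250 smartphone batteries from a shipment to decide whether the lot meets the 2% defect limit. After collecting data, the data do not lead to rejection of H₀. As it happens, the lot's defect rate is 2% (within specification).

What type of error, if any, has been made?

The conventional null hypothesis here is that the lot's defect rate is 2% (within specification).
The test retained a true H₀ — the decision matches the true state.

No error (correct decision).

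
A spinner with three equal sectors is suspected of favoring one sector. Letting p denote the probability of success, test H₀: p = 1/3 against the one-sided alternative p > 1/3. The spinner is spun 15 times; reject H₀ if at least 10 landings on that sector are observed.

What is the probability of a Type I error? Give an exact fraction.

122027/14348907

Under H₀, K ~ Binomial(15, 1/3), and α = P(K ≥ 10).
P(K ≥ 10) = Σ_{j=10}^{15} C(15,j)·(1/3)^j·(2/3)^{15-j} = 122027/14348907.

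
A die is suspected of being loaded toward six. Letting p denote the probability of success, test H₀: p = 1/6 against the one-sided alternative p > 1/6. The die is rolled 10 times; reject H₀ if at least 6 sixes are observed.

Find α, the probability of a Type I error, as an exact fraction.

24571/10077696

α = P(reject H₀ | H₀ true) = P(S ≥ 6 | p = 1/6), with S ~ Binomial(10, 1/6).
Adding the binomial terms for j = 6 through 10 with p = 1/6 yields 24571/10077696.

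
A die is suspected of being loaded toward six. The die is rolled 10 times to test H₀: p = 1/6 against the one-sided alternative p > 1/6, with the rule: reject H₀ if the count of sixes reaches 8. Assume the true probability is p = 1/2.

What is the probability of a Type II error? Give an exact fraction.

121/128

A Type II error is failing to reject when Ha holds: with p = 1/2, β = P(Y ≤ 7).
Equivalently, β = 1 − P(Y ≥ 8) = 121/128.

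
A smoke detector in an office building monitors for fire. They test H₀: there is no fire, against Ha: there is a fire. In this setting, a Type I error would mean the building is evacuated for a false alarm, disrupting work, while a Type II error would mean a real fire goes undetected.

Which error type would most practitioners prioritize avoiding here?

Type II error

The Type II consequence (a real fire goes undetected) is more severe than the Type I consequence (the building is evacuated for a false alarm, disrupting work).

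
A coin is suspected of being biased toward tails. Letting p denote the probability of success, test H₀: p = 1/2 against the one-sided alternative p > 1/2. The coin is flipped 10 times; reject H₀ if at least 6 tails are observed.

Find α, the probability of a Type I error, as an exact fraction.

193/512

Under H₀, S ~ Binomial(10, 1/2), and α = P(S ≥ 6).
Summing the upper tail: (210 + 120 + 45 + 10 + 1) / 2^10 = 386/1024 = 193/512.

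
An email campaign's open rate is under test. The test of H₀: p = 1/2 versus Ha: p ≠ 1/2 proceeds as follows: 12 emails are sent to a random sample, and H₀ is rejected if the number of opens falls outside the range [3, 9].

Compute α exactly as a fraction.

The significance level is the null-hypothesis probability of the rejection region {≤2} ∪ {≥10}.
By symmetry, α = 2·P(Y ≤ 2) = 2·(1 + 12 + 66)/4096 = 158/4096 = 79/2048.

79/2048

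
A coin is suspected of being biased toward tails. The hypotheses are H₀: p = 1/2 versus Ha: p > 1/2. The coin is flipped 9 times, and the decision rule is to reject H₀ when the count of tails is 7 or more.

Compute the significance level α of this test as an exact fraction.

Under H₀, X ~ Binomial(9, 1/2), and α = P(X ≥ 7).
That's C(9,7) + C(9,8) + C(9,9) over 2^9, i.e. (36 + 9 + 1)/512 = 46/512 = 23/256.

23/256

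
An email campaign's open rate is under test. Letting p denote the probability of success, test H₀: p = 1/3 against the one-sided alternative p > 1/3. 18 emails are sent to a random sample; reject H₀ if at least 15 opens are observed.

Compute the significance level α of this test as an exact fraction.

Under H₀, X ~ Binomial(18, 1/3), and α = P(X ≥ 15).
P(X ≥ 15) = Σ_{j=15}^{18} C(18,j)·(1/3)^j·(2/3)^{18-j} = 7177/387420489.

7177/387420489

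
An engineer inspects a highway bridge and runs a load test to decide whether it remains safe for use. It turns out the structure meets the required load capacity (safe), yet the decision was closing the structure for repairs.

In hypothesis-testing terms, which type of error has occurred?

Type I error

The null hypothesis here is that the structure meets the required load capacity (safe).
'Closing the structure for repairs' corresponds to rejecting H₀.
H₀ was rejected but H₀ is true — a Type I error (false positive).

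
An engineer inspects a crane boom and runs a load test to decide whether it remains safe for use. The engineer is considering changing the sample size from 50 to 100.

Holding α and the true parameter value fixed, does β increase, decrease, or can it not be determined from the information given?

It decreases.

A larger sample reduces the standard error, pulling the sampling distribution under Ha further from the non-rejection region.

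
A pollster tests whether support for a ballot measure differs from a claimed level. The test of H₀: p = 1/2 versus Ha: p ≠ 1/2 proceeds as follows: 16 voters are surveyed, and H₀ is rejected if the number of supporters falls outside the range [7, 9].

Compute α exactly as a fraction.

14893/32768

The significance level is the null-hypothesis probability of the rejection region {≤6} ∪ {≥10}.
Each tail has probability (1 + 16 + 120 + 560 + 1820 + 4368 + 8008)/65536; doubling gives α = 29786/65536 = 14893/32768.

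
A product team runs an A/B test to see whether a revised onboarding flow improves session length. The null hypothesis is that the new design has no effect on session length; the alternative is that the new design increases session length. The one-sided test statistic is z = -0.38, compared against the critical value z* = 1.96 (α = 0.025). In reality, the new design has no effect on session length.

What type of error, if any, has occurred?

Neither — the decision is correct.

Since z = -0.38 ≤ z* = 1.96, H₀ is not rejected.
H₀ is true (actually the new design has no effect on session length).
The decision matches the true state — no error.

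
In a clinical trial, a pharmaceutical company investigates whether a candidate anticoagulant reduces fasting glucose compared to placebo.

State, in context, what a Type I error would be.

With the conventional null hypothesis that the drug has no effect on fasting glucose:
A Type I error is rejecting H₀ when H₀ is true.
Here that means concluding that the drug is effective when actually the drug has no effect on fasting glucose.

A Type I error would mean concluding that the drug reduces fasting glucose when in fact the drug has no effect on fasting glucose.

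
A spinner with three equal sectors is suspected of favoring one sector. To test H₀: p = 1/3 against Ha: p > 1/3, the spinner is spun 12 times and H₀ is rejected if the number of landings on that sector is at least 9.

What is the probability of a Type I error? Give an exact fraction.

Under H₀, Y ~ Binomial(12, 1/3), and α = P(Y ≥ 9).
P(Y ≥ 9) = Σ_{j=9}^{12} C(12,j)·(1/3)^j·(2/3)^{12-j} = 683/177147.

683/177147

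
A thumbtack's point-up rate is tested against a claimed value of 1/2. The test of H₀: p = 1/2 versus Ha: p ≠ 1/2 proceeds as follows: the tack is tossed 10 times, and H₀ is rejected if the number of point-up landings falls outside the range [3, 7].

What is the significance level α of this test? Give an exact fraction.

7/64

The significance level is the null-hypothesis probability of the rejection region {≤2} ∪ {≥8}.
By symmetry, α = 2·P(S ≤ 2) = 2·(1 + 10 + 45)/1024 = 112/1024 = 7/64.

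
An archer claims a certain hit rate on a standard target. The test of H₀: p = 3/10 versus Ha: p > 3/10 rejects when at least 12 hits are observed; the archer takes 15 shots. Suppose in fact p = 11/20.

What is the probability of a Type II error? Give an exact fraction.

7844484964274060391/8192000000000000000

β = P(fail to reject H₀ | Ha true) = P(X ≤ 11 | p = 11/20), X ~ Binomial(15, 11/20).
Adding the binomial probabilities P(X=0)+…+P(X=11) at p = 11/20 gives 7844484964274060391/8192000000000000000.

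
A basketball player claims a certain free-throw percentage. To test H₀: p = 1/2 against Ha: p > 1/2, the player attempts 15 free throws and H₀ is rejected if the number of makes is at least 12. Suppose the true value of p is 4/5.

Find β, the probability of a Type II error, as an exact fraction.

A Type II error is failing to reject when Ha holds: with p = 4/5, β = P(Y ≤ 11).
Summing C(15,j)·(4/5)^j·(1/5)^{15-j} for j = 0..11 gives 10737240461/30517578125.

10737240461/30517578125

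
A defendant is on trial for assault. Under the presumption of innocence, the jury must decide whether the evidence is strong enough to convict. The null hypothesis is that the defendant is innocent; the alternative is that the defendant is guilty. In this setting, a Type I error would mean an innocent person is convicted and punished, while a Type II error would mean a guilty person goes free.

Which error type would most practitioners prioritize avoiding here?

Type I error

The Type I consequence (an innocent person is convicted and punished) is more severe than the Type II consequence (a guilty person goes free).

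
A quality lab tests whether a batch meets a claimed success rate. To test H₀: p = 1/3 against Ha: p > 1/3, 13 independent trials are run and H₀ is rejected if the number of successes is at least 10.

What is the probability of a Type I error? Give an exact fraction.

2627/1594323

α = P(reject H₀ | H₀ true) = P(Y ≥ 10 | p = 1/3), with Y ~ Binomial(13, 1/3).
P(Y ≥ 10) = Σ_{j=10}^{13} C(13,j)·(1/3)^j·(2/3)^{13-j} = 2627/1594323.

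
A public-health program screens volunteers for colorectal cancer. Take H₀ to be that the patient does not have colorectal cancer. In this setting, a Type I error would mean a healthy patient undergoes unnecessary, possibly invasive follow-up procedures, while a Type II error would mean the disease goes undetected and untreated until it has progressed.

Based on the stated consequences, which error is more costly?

Type II error

The Type II consequence (the disease goes undetected and untreated until it has progressed) is more severe than the Type I consequence (a healthy patient undergoes unnecessary, possibly invasive follow-up procedures).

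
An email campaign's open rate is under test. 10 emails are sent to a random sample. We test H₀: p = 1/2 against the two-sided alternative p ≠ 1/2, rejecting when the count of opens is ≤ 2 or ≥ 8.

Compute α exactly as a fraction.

α = P(S ≤ 2 or S ≥ 8 | p = 1/2), S ~ Binomial(10, 1/2).
The two tails are symmetric, so α = 2·(1 + 10 + 45)/2^10 = 112/1024 = 7/64.

7/64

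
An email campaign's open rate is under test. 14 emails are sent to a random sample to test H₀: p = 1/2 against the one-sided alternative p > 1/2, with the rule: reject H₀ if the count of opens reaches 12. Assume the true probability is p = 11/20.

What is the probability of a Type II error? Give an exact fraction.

Under the alternative p = 11/20, Y ~ Binomial(14, 11/20); β is the probability the test does not reject, P(Y < 12).
Equivalently, β = 1 − P(Y ≥ 12) = 805268516435735481/819200000000000000.

805268516435735481/819200000000000000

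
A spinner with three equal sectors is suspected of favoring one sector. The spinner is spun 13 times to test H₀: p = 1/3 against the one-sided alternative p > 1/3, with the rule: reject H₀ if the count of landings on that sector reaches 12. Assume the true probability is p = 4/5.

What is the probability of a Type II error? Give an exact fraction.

935490453/1220703125

Under the alternative p = 4/5, K ~ Binomial(13, 4/5); β is the probability the test does not reject, P(K < 12).
Summing C(13,j)·(4/5)^j·(1/5)^{13-j} for j = 0..11 gives 935490453/1220703125.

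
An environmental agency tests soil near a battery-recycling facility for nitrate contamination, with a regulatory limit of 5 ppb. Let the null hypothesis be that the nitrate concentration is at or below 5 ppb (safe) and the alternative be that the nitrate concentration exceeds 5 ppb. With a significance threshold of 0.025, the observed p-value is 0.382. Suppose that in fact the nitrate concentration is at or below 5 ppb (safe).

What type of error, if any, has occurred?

No error (correct decision).

Since p = 0.382 ≥ α = 0.025, H₀ is not rejected.
H₀ is true (actually the nitrate concentration is at or below 5 ppb (safe)).
The decision matches the true state — no error.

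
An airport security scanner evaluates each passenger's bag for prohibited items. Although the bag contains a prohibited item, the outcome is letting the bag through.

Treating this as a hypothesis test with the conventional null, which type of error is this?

Type II error

The null hypothesis here is that the bag contains no prohibited items.
'Letting the bag through' corresponds to failing to reject H₀.
H₀ was not rejected but H₀ is false — a Type II error (false negative).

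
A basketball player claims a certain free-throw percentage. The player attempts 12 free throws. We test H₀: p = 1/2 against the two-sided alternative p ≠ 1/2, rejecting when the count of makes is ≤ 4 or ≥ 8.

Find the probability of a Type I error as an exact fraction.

397/1024

The significance level is the null-hypothesis probability of the rejection region {≤4} ∪ {≥8}.
The two tails are symmetric, so α = 2·(1 + 12 + 66 + 220 + 495)/2^12 = 1588/4096 = 397/1024.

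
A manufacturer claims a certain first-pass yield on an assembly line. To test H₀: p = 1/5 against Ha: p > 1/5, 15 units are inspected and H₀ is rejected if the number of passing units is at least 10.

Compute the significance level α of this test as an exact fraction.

3455373/30517578125

α = P(reject H₀ | H₀ true) = P(K ≥ 10 | p = 1/5), with K ~ Binomial(15, 1/5).
P(K ≥ 10) = Σ_{j=10}^{15} C(15,j)·(1/5)^j·(4/5)^{15-j} = 3455373/30517578125.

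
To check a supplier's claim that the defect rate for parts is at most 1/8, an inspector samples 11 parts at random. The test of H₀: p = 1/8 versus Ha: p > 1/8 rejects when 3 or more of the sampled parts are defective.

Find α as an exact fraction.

1285931725/8589934592

The significance level is the probability, assuming p = 1/8, of seeing 3 or more defectives in 11 draws.
α = 1 − P(Y ≤ 2) = 1 − 7304002867/8589934592 = 1285931725/8589934592.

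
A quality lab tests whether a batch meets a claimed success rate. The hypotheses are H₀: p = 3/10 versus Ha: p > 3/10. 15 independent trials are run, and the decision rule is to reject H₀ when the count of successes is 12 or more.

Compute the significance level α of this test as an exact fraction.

11457336519/125000000000000

α = P(reject H₀ | H₀ true) = P(K ≥ 12 | p = 3/10), with K ~ Binomial(15, 3/10).
Summing C(15,j)(3/10)^j(7/10)^{15−j} for j = 12,…,15 gives 11457336519/125000000000000.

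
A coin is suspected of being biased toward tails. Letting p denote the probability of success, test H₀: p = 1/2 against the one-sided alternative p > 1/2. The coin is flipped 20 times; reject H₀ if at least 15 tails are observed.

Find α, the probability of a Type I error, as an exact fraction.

α = P(reject H₀ | H₀ true) = P(K ≥ 15 | p = 1/2), with K ~ Binomial(20, 1/2).
P(K ≥ 15) = [C(20,15) + C(20,16) + C(20,17) + C(20,18) + C(20,19) + C(20,20)] / 2^20 = (15504 + 4845 + 1140 + 190 + 20 + 1) / 1048576 = 21700/1048576 = 5425/262144.

5425/262144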